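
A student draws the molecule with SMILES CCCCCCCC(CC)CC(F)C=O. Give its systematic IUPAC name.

The longest carbon chain that includes the –CHO group has 11 carbons, so the parent hydride is undecane.
An aldehyde (terminal –CHO) is the principal characteristic group, giving the suffix -al.
Choose the numbering such that the aldehyde carbon is C-1 by definition.
With this numbering: an ethyl group at C-4; a fluoro group at C-2.
The substituents are ordered alphabetically, ignoring any di-/tri- multipliers.
Putting it together: 4-ethyl-2-fluoroundecanal.

4-ethyl-2-fluoroundecanal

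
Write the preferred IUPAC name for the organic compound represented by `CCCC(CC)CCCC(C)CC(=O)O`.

7-ethyl-3-methyldecanoic acid

Counting along the main chain through the –COOH group gives 10 carbons: the parent is decane.
The highest-priority functional group is a carboxylic acid (terminal –COOH), so the name ends in -oic acid.
The numbering direction is chosen so that the carboxylic acid carbon is C-1 by definition.
With this numbering: an ethyl group at C-7; a methyl group at C-3.
Prefixes are listed alphabetically: ethyl, methyl.
Putting it together: 7-ethyl-3-methyldecanoic acid.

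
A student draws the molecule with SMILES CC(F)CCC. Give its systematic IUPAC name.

The longest carbon chain is 5 atoms: the parent is pentane.
The numbering direction is chosen so that the substituent locant set {2} is lower than {4} at the first point of difference.
This places a fluoro group at C-2.
Assembling the pieces gives 2-fluoropentane.

2-fluoropentane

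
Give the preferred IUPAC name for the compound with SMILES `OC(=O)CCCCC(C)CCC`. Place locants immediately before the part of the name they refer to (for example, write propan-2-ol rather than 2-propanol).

6-methylnonanoic acid

The longest chain bearing the –COOH group is 9 carbons long (nonane).
The highest-priority functional group is a carboxylic acid (terminal –COOH), so the name ends in -oic acid.
The numbering direction is chosen so that the carboxylic acid carbon is C-1 by definition.
With this numbering: a methyl group at C-6.
Assembling the pieces gives 6-methylnonanoic acid.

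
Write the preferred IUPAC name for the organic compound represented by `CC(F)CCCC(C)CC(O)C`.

8-fluoro-4-methylnonan-2-ol

Counting along the main chain through the –OH group gives 9 carbons: the parent is nonane.
An alcohol (–OH) is the principal characteristic group, giving the suffix -ol.
The numbering direction is chosen so that numbering from this end puts the hydroxyl group at C-2 rather than C-8.
This places the hydroxyl at C-2; a fluoro group at C-8; a methyl group at C-4.
Prefixes are listed alphabetically: fluoro, methyl.
The name is 8-fluoro-4-methylnonan-2-ol.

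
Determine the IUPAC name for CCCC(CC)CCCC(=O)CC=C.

8-ethylundec-1-en-4-one

Counting along the main chain through the carbonyl and the multiple bond gives 11 carbons: the parent is undecane.
The principal characteristic group is a ketone (C=O on an internal carbon), named with the suffix -one.
A C=C double bond in the chain gives the infix -ene-.
Choose the numbering such that numbering from this end puts the carbonyl group at C-4 rather than C-8.
With this numbering: the carbonyl at C-4; the double bond between C-1 and C-2; an ethyl group at C-8.
Assembling the pieces gives 8-ethylundec-1-en-4-one.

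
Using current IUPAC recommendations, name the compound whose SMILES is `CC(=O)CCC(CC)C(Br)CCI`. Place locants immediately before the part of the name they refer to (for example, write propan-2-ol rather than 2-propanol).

6-bromo-5-ethyl-8-iodooctan-2-one

The longest chain bearing the carbonyl is 8 carbons long (octane).
The highest-priority functional group is a ketone (C=O on an internal carbon), so the name ends in -one.
The numbering direction is chosen so that numbering from this end puts the carbonyl group at C-2 rather than C-7.
That gives the carbonyl at C-2; a bromo group at C-6; an ethyl group at C-5; an iodo group at C-8.
Substituent prefixes are cited in alphabetical order (multiplying prefixes like di-/tri- are ignored for ordering).
The name is 6-bromo-5-ethyl-8-iodooctan-2-one.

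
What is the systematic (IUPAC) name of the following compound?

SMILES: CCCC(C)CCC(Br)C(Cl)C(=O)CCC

The longest carbon chain that includes the carbonyl has 12 carbons, so the parent hydride is dodecane.
A ketone (C=O on an internal carbon) is the principal characteristic group, giving the suffix -one.
Choose the numbering such that numbering from this end puts the carbonyl group at C-4 rather than C-9.
With this numbering: the carbonyl at C-4; a bromo group at C-6; a chloro group at C-5; a methyl group at C-9.
The substituents are ordered alphabetically, ignoring any di-/tri- multipliers.
The name is 6-bromo-5-chloro-9-methyldodecan-4-one.

6-bromo-5-chloro-9-methyldodecan-4-one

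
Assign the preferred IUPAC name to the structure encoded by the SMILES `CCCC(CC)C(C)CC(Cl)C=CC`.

Counting along the main chain through the multiple bond gives 10 carbons: the parent is decane.
A C=C double bond in the chain gives the infix -ene-.
Number the chain so that numbering from this end puts the double bond at C-2 rather than C-8.
This places the double bond between C-2 and C-3; a chloro group at C-4; an ethyl group at C-7; a methyl group at C-6.
Substituent prefixes are cited in alphabetical order (multiplying prefixes like di-/tri- are ignored for ordering).
Assembling the pieces gives 4-chloro-7-ethyl-6-methyldec-2-ene.

4-chloro-7-ethyl-6-methyldec-2-ene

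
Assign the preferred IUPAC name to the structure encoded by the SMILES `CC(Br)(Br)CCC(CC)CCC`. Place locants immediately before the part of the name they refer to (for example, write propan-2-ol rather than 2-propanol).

The longest carbon chain is 8 atoms: the parent is octane.
Number the chain so that the substituent locant set {2,2,5} is lower than {4,7,7} at the first point of difference.
That gives two bromo groups at C-2; an ethyl group at C-5.
Prefixes are listed alphabetically: bromo, ethyl.
Putting it together: 2,2-dibromo-5-ethyloctane.

2,2-dibromo-5-ethyloctane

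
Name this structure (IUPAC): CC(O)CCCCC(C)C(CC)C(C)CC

8-ethyl-7,9-dimethylundecan-2-ol

The longest carbon chain that includes the –OH group has 11 carbons, so the parent hydride is undecane.
The highest-priority functional group is an alcohol (–OH), so the name ends in -ol.
The numbering direction is chosen so that numbering from this end puts the hydroxyl group at C-2 rather than C-10.
This places the hydroxyl at C-2; an ethyl group at C-8; methyl groups at C-7 and C-9.
Prefixes are listed alphabetically: ethyl, methyl.
Putting it together: 8-ethyl-7,9-dimethylundecan-2-ol.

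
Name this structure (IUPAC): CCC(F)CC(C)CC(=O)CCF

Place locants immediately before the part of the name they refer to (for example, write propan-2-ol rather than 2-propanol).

Counting along the main chain through the carbonyl gives 9 carbons: the parent is nonane.
The highest-priority functional group is a ketone (C=O on an internal carbon), so the name ends in -one.
Choose the numbering such that numbering from this end puts the carbonyl group at C-3 rather than C-7.
This places the carbonyl at C-3; fluoro groups at C-1 and C-7; a methyl group at C-5.
The substituents are ordered alphabetically, ignoring any di-/tri- multipliers.
The name is 1,7-difluoro-5-methylnonan-3-one.

1,7-difluoro-5-methylnonan-3-one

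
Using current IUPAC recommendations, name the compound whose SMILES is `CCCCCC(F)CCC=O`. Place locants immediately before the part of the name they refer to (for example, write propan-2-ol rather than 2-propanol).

4-fluorononanal

The longest chain bearing the –CHO group is 9 carbons long (nonane).
The highest-priority functional group is an aldehyde (terminal –CHO), so the name ends in -al.
Number the chain so that the aldehyde carbon is C-1 by definition.
This places a fluoro group at C-4.
Assembling the pieces gives 4-fluorononanal.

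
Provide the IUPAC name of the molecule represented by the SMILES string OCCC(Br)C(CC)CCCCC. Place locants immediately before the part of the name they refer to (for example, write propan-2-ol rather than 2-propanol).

The longest chain bearing the –OH group is 9 carbons long (nonane).
The principal characteristic group is an alcohol (–OH), named with the suffix -ol.
Number the chain so that numbering from this end puts the hydroxyl group at C-1 rather than C-9.
That gives the hydroxyl at C-1; a bromo group at C-3; an ethyl group at C-4.
Substituent prefixes are cited in alphabetical order (multiplying prefixes like di-/tri- are ignored for ordering).
The name is 3-bromo-4-ethylnonan-1-ol.

3-bromo-4-ethylnonan-1-ol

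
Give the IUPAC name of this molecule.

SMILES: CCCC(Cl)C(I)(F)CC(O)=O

Counting along the main chain through the –COOH group gives 7 carbons: the parent is heptane.
A carboxylic acid (terminal –COOH) is the principal characteristic group, giving the suffix -oic acid.
Number the chain so that the carboxylic acid carbon is C-1 by definition.
This places a chloro group at C-4; a fluoro group at C-3; an iodo group at C-3.
The substituents are ordered alphabetically, ignoring any di-/tri- multipliers.
Putting it together: 4-chloro-3-fluoro-3-iodoheptanoic acid.

4-chloro-3-fluoro-3-iodoheptanoic acid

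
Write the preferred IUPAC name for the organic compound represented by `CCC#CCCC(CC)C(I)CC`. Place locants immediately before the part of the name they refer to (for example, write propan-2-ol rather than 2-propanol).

7-ethyl-8-iododec-3-yne

Counting along the main chain through the multiple bond gives 10 carbons: the parent is decane.
A C≡C triple bond in the chain gives the infix -yne-.
Choose the numbering such that numbering from this end puts the triple bond at C-3 rather than C-7.
With this numbering: the triple bond between C-3 and C-4; an ethyl group at C-7; an iodo group at C-8.
Substituent prefixes are cited in alphabetical order (multiplying prefixes like di-/tri- are ignored for ordering).
Putting it together: 7-ethyl-8-iododec-3-yne.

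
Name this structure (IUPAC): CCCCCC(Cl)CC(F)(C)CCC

6-chloro-4-fluoro-4-methylundecane

The longest continuous carbon chain has 11 atoms, so the parent hydride is undecane.
The numbering direction is chosen so that the substituent locant set {4,4,6} is lower than {6,8,8} at the first point of difference.
With this numbering: a chloro group at C-6; a fluoro group at C-4; a methyl group at C-4.
The substituents are ordered alphabetically, ignoring any di-/tri- multipliers.
The name is 6-chloro-4-fluoro-4-methylundecane.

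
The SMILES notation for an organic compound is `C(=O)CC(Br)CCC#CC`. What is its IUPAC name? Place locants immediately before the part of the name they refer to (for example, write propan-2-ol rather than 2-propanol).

3-bromooct-6-ynal

Counting along the main chain through the –CHO group and the multiple bond gives 8 carbons: the parent is octane.
The highest-priority functional group is an aldehyde (terminal –CHO), so the name ends in -al.
The chain contains a C≡C triple bond, so the unsaturation ending is -yne.
Number the chain so that the aldehyde carbon is C-1 by definition.
This places the triple bond between C-6 and C-7; a bromo group at C-3.
Assembling the pieces gives 3-bromooct-6-ynal.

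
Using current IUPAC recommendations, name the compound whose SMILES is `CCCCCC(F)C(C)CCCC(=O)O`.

The longest chain bearing the –COOH group is 11 carbons long (undecane).
The principal characteristic group is a carboxylic acid (terminal –COOH), named with the suffix -oic acid.
Number the chain so that the carboxylic acid carbon is C-1 by definition.
With this numbering: a fluoro group at C-6; a methyl group at C-5.
Substituent prefixes are cited in alphabetical order (multiplying prefixes like di-/tri- are ignored for ordering).
Assembling the pieces gives 6-fluoro-5-methylundecanoic acid.

6-fluoro-5-methylundecanoic acid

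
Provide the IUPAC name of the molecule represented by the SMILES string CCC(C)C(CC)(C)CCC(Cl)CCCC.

The longest carbon chain is 11 atoms: the parent is undecane.
Number the chain so that the substituent locant set {3,4,4,7} is lower than {5,8,8,9} at the first point of difference.
With this numbering: a chloro group at C-7; an ethyl group at C-4; methyl groups at C-3 and C-4.
Prefixes are listed alphabetically: chloro, ethyl, methyl.
Assembling the pieces gives 7-chloro-4-ethyl-3,4-dimethylundecane.

7-chloro-4-ethyl-3,4-dimethylundecane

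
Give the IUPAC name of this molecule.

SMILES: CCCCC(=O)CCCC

The longest chain bearing the carbonyl is 9 carbons long (nonane).
The highest-priority functional group is a ketone (C=O on an internal carbon), so the name ends in -one.
Both numbering directions give the same locant set; either may be used.
With this numbering: the carbonyl at C-5.
The name is nonan-5-one.

nonan-5-one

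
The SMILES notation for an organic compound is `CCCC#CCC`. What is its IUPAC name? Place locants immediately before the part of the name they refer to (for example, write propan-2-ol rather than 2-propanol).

hept-3-yne

The longest carbon chain that includes the multiple bond has 7 carbons, so the parent hydride is heptane.
There is one C≡C triple bond, indicated by the ending -yne.
Number the chain so that numbering from this end puts the triple bond at C-3 rather than C-4.
With this numbering: the triple bond between C-3 and C-4.
Assembling the pieces gives hept-3-yne.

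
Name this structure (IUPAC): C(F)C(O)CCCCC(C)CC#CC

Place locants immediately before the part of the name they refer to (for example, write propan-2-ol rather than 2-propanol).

Counting along the main chain through the –OH group and the multiple bond gives 11 carbons: the parent is undecane.
An alcohol (–OH) is the principal characteristic group, giving the suffix -ol.
There is one C≡C triple bond, indicated by the ending -yne.
Number the chain so that numbering from this end puts the hydroxyl group at C-2 rather than C-10.
That gives the hydroxyl at C-2; the triple bond between C-9 and C-10; a fluoro group at C-1; a methyl group at C-7.
Prefixes are listed alphabetically: fluoro, methyl.
The name is 1-fluoro-7-methylundec-9-yn-2-ol.

1-fluoro-7-methylundec-9-yn-2-ol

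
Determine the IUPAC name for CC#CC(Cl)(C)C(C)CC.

The longest carbon chain that includes the multiple bond has 7 carbons, so the parent hydride is heptane.
There is one C≡C triple bond, indicated by the ending -yne.
Number the chain so that numbering from this end puts the triple bond at C-2 rather than C-5.
With this numbering: the triple bond between C-2 and C-3; a chloro group at C-4; methyl groups at C-4 and C-5.
Prefixes are listed alphabetically: chloro, methyl.
Putting it together: 4-chloro-4,5-dimethylhept-2-yne.

4-chloro-4,5-dimethylhept-2-yne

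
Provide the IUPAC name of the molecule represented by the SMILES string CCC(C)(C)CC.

3,3-dimethylpentane

The parent chain contains 5 carbons (pentane).
The molecule is symmetric, so either numbering direction gives the same locants.
This places two methyl groups at C-3.
Assembling the pieces gives 3,3-dimethylpentane.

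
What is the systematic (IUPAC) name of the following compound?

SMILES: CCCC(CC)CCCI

The longest carbon chain is 7 atoms: the parent is heptane.
Number the chain so that the substituent locant set {1,4} is lower than {4,7} at the first point of difference.
With this numbering: an ethyl group at C-4; an iodo group at C-1.
Prefixes are listed alphabetically: ethyl, iodo.
The name is 4-ethyl-1-iodoheptane.

4-ethyl-1-iodoheptane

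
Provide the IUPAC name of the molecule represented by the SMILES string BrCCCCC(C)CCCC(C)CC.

The parent chain contains 11 carbons (undecane).
The numbering direction is chosen so that the substituent locant set {1,5,9} is lower than {3,7,11} at the first point of difference.
This places a bromo group at C-1; methyl groups at C-5 and C-9.
The substituents are ordered alphabetically, ignoring any di-/tri- multipliers.
The name is 1-bromo-5,9-dimethylundecane.

1-bromo-5,9-dimethylundecane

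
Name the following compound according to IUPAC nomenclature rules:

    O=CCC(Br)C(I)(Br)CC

The longest carbon chain that includes the –CHO group has 6 carbons, so the parent hydride is hexane.
The principal characteristic group is an aldehyde (terminal –CHO), named with the suffix -al.
Number the chain so that the aldehyde carbon is C-1 by definition.
With this numbering: bromo groups at C-3 and C-4; an iodo group at C-4.
Substituent prefixes are cited in alphabetical order (multiplying prefixes like di-/tri- are ignored for ordering).
Assembling the pieces gives 3,4-dibromo-4-iodohexanal.

3,4-dibromo-4-iodohexanal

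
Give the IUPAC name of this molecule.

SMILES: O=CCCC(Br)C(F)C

Counting along the main chain through the –CHO group gives 6 carbons: the parent is hexane.
An aldehyde (terminal –CHO) is the principal characteristic group, giving the suffix -al.
Number the chain so that the aldehyde carbon is C-1 by definition.
This places a bromo group at C-4; a fluoro group at C-5.
Prefixes are listed alphabetically: bromo, fluoro.
Assembling the pieces gives 4-bromo-5-fluorohexanal.

4-bromo-5-fluorohexanal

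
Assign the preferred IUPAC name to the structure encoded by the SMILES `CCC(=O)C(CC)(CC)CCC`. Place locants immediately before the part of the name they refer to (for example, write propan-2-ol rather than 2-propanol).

4,4-diethylheptan-3-one

The longest chain bearing the carbonyl is 7 carbons long (heptane).
The highest-priority functional group is a ketone (C=O on an internal carbon), so the name ends in -one.
The numbering direction is chosen so that numbering from this end puts the carbonyl group at C-3 rather than C-5.
That gives the carbonyl at C-3; two ethyl groups at C-4.
The name is 4,4-diethylheptan-3-one.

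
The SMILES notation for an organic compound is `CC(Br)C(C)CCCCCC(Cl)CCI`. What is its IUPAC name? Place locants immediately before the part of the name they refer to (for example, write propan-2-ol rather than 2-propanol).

10-bromo-3-chloro-1-iodo-9-methylundecane

The parent chain contains 11 carbons (undecane).
Number the chain so that the substituent locant set {1,3,9,10} is lower than {2,3,9,11} at the first point of difference.
That gives a bromo group at C-10; a chloro group at C-3; an iodo group at C-1; a methyl group at C-9.
The substituents are ordered alphabetically, ignoring any di-/tri- multipliers.
Putting it together: 10-bromo-3-chloro-1-iodo-9-methylundecane.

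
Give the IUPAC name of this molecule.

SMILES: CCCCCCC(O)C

The longest chain bearing the –OH group is 8 carbons long (octane).
An alcohol (–OH) is the principal characteristic group, giving the suffix -ol.
Number the chain so that numbering from this end puts the hydroxyl group at C-2 rather than C-7.
With this numbering: the hydroxyl at C-2.
Assembling the pieces gives octan-2-ol.

octan-2-ol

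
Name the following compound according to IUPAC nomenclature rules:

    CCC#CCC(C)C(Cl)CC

7-chloro-6-methylnon-3-yne

Counting along the main chain through the multiple bond gives 9 carbons: the parent is nonane.
There is one C≡C triple bond, indicated by the ending -yne.
Choose the numbering such that numbering from this end puts the triple bond at C-3 rather than C-6.
With this numbering: the triple bond between C-3 and C-4; a chloro group at C-7; a methyl group at C-6.
Substituent prefixes are cited in alphabetical order (multiplying prefixes like di-/tri- are ignored for ordering).
Putting it together: 7-chloro-6-methylnon-3-yne.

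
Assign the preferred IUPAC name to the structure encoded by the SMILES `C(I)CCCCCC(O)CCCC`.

11-iodoundecan-5-ol

The longest chain bearing the –OH group is 11 carbons long (undecane).
The highest-priority functional group is an alcohol (–OH), so the name ends in -ol.
Choose the numbering such that numbering from this end puts the hydroxyl group at C-5 rather than C-7.
This places the hydroxyl at C-5; an iodo group at C-11.
Assembling the pieces gives 11-iodoundecan-5-ol.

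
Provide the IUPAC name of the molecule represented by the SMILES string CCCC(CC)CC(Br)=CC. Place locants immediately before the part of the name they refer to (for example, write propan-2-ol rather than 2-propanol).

3-bromo-5-ethyloct-2-ene

Counting along the main chain through the multiple bond gives 8 carbons: the parent is octane.
The chain contains a C=C double bond, so the unsaturation ending is -ene.
Number the chain so that numbering from this end puts the double bond at C-2 rather than C-6.
This places the double bond between C-2 and C-3; a bromo group at C-3; an ethyl group at C-5.
Substituent prefixes are cited in alphabetical order (multiplying prefixes like di-/tri- are ignored for ordering).
Putting it together: 3-bromo-5-ethyloct-2-ene.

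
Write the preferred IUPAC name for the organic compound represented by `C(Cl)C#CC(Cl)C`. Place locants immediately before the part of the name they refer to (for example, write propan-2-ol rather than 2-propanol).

1,4-dichloropent-2-yne

The longest carbon chain that includes the multiple bond has 5 carbons, so the parent hydride is pentane.
The chain contains a C≡C triple bond, so the unsaturation ending is -yne.
The numbering direction is chosen so that numbering from this end puts the triple bond at C-2 rather than C-3.
That gives the triple bond between C-2 and C-3; chloro groups at C-1 and C-4.
Assembling the pieces gives 1,4-dichloropent-2-yne.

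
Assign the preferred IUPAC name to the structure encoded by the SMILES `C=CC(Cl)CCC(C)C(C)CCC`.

3-chloro-6,7-dimethyldec-1-ene

The longest chain bearing the multiple bond is 10 carbons long (decane).
There is one C=C double bond, indicated by the ending -ene.
Number the chain so that numbering from this end puts the double bond at C-1 rather than C-9.
That gives the double bond between C-1 and C-2; a chloro group at C-3; methyl groups at C-6 and C-7.
The substituents are ordered alphabetically, ignoring any di-/tri- multipliers.
The name is 3-chloro-6,7-dimethyldec-1-ene.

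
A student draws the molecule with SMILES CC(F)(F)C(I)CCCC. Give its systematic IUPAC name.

The longest carbon chain is 7 atoms: the parent is heptane.
The numbering direction is chosen so that the substituent locant set {2,2,3} is lower than {5,6,6} at the first point of difference.
With this numbering: two fluoro groups at C-2; an iodo group at C-3.
The substituents are ordered alphabetically, ignoring any di-/tri- multipliers.
The name is 2,2-difluoro-3-iodoheptane.

2,2-difluoro-3-iodoheptane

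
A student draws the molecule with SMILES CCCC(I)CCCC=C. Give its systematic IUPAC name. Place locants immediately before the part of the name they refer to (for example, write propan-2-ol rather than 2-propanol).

6-iodonon-1-ene

Counting along the main chain through the multiple bond gives 9 carbons: the parent is nonane.
There is one C=C double bond, indicated by the ending -ene.
Choose the numbering such that numbering from this end puts the double bond at C-1 rather than C-8.
That gives the double bond between C-1 and C-2; an iodo group at C-6.
Assembling the pieces gives 6-iodonon-1-ene.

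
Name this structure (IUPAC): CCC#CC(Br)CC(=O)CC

The longest carbon chain that includes the carbonyl and the multiple bond has 9 carbons, so the parent hydride is nonane.
The highest-priority functional group is a ketone (C=O on an internal carbon), so the name ends in -one.
A C≡C triple bond in the chain gives the infix -yne-.
The numbering direction is chosen so that numbering from this end puts the carbonyl group at C-3 rather than C-7.
That gives the carbonyl at C-3; the triple bond between C-6 and C-7; a bromo group at C-5.
The name is 5-bromonon-6-yn-3-one.

5-bromonon-6-yn-3-one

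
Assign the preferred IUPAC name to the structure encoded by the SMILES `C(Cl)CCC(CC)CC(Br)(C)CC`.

6-bromo-1-chloro-4-ethyl-6-methyloctane

The longest carbon chain is 8 atoms: the parent is octane.
Number the chain so that the substituent locant set {1,4,6,6} is lower than {3,3,5,8} at the first point of difference.
That gives a bromo group at C-6; a chloro group at C-1; an ethyl group at C-4; a methyl group at C-6.
Substituent prefixes are cited in alphabetical order (multiplying prefixes like di-/tri- are ignored for ordering).
Putting it together: 6-bromo-1-chloro-4-ethyl-6-methyloctane.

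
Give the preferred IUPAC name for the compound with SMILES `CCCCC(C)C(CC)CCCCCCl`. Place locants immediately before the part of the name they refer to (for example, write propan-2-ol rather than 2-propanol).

1-chloro-6-ethyl-7-methylundecane

The longest carbon chain is 11 atoms: the parent is undecane.
The numbering direction is chosen so that the substituent locant set {1,6,7} is lower than {5,6,11} at the first point of difference.
That gives a chloro group at C-1; an ethyl group at C-6; a methyl group at C-7.
The substituents are ordered alphabetically, ignoring any di-/tri- multipliers.
Assembling the pieces gives 1-chloro-6-ethyl-7-methylundecane.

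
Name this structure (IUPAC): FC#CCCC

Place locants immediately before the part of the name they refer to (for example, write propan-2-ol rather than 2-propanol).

1-fluoropent-1-yne

Counting along the main chain through the multiple bond gives 5 carbons: the parent is pentane.
A C≡C triple bond in the chain gives the infix -yne-.
Choose the numbering such that numbering from this end puts the triple bond at C-1 rather than C-4.
That gives the triple bond between C-1 and C-2; a fluoro group at C-1.
Putting it together: 1-fluoropent-1-yne.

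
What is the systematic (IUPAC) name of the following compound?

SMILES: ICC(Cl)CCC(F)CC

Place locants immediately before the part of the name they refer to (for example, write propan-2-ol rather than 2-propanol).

2-chloro-5-fluoro-1-iodoheptane

The longest carbon chain is 7 atoms: the parent is heptane.
The numbering direction is chosen so that the substituent locant set {1,2,5} is lower than {3,6,7} at the first point of difference.
This places a chloro group at C-2; a fluoro group at C-5; an iodo group at C-1.
Prefixes are listed alphabetically: chloro, fluoro, iodo.
Assembling the pieces gives 2-chloro-5-fluoro-1-iodoheptane.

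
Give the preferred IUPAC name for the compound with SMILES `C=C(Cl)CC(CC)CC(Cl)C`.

2,6-dichloro-4-ethylhept-1-ene

The longest carbon chain that includes the multiple bond has 7 carbons, so the parent hydride is heptane.
The chain contains a C=C double bond, so the unsaturation ending is -ene.
The numbering direction is chosen so that numbering from this end puts the double bond at C-1 rather than C-6.
This places the double bond between C-1 and C-2; chloro groups at C-2 and C-6; an ethyl group at C-4.
The substituents are ordered alphabetically, ignoring any di-/tri- multipliers.
Putting it together: 2,6-dichloro-4-ethylhept-1-ene.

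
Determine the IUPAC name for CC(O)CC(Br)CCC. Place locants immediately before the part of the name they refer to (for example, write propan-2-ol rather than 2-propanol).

4-bromoheptan-2-ol

The longest carbon chain that includes the –OH group has 7 carbons, so the parent hydride is heptane.
An alcohol (–OH) is the principal characteristic group, giving the suffix -ol.
Number the chain so that numbering from this end puts the hydroxyl group at C-2 rather than C-6.
This places the hydroxyl at C-2; a bromo group at C-4.
Assembling the pieces gives 4-bromoheptan-2-ol.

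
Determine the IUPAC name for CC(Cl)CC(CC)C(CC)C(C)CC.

2-chloro-4,5-diethyl-6-methyloctane

The parent chain contains 8 carbons (octane).
Choose the numbering such that the substituent locant set {2,4,5,6} is lower than {3,4,5,7} at the first point of difference.
This places a chloro group at C-2; ethyl groups at C-4 and C-5; a methyl group at C-6.
The substituents are ordered alphabetically, ignoring any di-/tri- multipliers.
Putting it together: 2-chloro-4,5-diethyl-6-methyloctane.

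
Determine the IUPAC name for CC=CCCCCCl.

The longest chain bearing the multiple bond is 7 carbons long (heptane).
A C=C double bond in the chain gives the infix -ene-.
Choose the numbering such that numbering from this end puts the double bond at C-2 rather than C-5.
This places the double bond between C-2 and C-3; a chloro group at C-7.
The name is 7-chlorohept-2-ene.

7-chlorohept-2-ene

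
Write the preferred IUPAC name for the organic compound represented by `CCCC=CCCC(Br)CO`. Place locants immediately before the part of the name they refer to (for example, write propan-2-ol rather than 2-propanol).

2-bromonon-5-en-1-ol

The longest carbon chain that includes the –OH group and the multiple bond has 9 carbons, so the parent hydride is nonane.
The highest-priority functional group is an alcohol (–OH), so the name ends in -ol.
There is one C=C double bond, indicated by the ending -ene.
Number the chain so that numbering from this end puts the hydroxyl group at C-1 rather than C-9.
That gives the hydroxyl at C-1; the double bond between C-5 and C-6; a bromo group at C-2.
Putting it together: 2-bromonon-5-en-1-ol.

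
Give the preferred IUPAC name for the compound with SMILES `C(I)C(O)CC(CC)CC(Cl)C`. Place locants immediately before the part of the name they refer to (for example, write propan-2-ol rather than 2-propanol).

The longest chain bearing the –OH group is 7 carbons long (heptane).
The highest-priority functional group is an alcohol (–OH), so the name ends in -ol.
The numbering direction is chosen so that numbering from this end puts the hydroxyl group at C-2 rather than C-6.
This places the hydroxyl at C-2; a chloro group at C-6; an ethyl group at C-4; an iodo group at C-1.
Substituent prefixes are cited in alphabetical order (multiplying prefixes like di-/tri- are ignored for ordering).
Putting it together: 6-chloro-4-ethyl-1-iodoheptan-2-ol.

6-chloro-4-ethyl-1-iodoheptan-2-ol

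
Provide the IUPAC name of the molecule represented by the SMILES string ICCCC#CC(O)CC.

8-iodooct-4-yn-3-ol

The longest carbon chain that includes the –OH group and the multiple bond has 8 carbons, so the parent hydride is octane.
The principal characteristic group is an alcohol (–OH), named with the suffix -ol.
A C≡C triple bond in the chain gives the infix -yne-.
Number the chain so that numbering from this end puts the hydroxyl group at C-3 rather than C-6.
This places the hydroxyl at C-3; the triple bond between C-4 and C-5; an iodo group at C-8.
Assembling the pieces gives 8-iodooct-4-yn-3-ol.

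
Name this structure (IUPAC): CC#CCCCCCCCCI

Counting along the main chain through the multiple bond gives 11 carbons: the parent is undecane.
The chain contains a C≡C triple bond, so the unsaturation ending is -yne.
Number the chain so that numbering from this end puts the triple bond at C-2 rather than C-9.
This places the triple bond between C-2 and C-3; an iodo group at C-11.
Putting it together: 11-iodoundec-2-yne.

11-iodoundec-2-yne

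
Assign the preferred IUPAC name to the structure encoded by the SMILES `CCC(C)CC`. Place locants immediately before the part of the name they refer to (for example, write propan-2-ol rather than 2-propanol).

3-methylpentane

The longest continuous carbon chain has 5 atoms, so the parent hydride is pentane.
The molecule is symmetric, so either numbering direction gives the same locants.
This places a methyl group at C-3.
Assembling the pieces gives 3-methylpentane.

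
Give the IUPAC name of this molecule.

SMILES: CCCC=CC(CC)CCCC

Counting along the main chain through the multiple bond gives 10 carbons: the parent is decane.
The chain contains a C=C double bond, so the unsaturation ending is -ene.
Number the chain so that numbering from this end puts the double bond at C-4 rather than C-6.
With this numbering: the double bond between C-4 and C-5; an ethyl group at C-6.
The name is 6-ethyldec-4-ene.

6-ethyldec-4-ene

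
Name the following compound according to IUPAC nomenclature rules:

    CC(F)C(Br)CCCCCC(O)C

8-bromo-9-fluorodecan-2-ol

Counting along the main chain through the –OH group gives 10 carbons: the parent is decane.
An alcohol (–OH) is the principal characteristic group, giving the suffix -ol.
Choose the numbering such that numbering from this end puts the hydroxyl group at C-2 rather than C-9.
That gives the hydroxyl at C-2; a bromo group at C-8; a fluoro group at C-9.
Prefixes are listed alphabetically: bromo, fluoro.
Putting it together: 8-bromo-9-fluorodecan-2-ol.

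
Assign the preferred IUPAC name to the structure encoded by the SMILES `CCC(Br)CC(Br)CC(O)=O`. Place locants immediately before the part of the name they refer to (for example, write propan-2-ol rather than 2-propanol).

3,5-dibromoheptanoic acid

The longest chain bearing the –COOH group is 7 carbons long (heptane).
The principal characteristic group is a carboxylic acid (terminal –COOH), named with the suffix -oic acid.
The numbering direction is chosen so that the carboxylic acid carbon is C-1 by definition.
This places bromo groups at C-3 and C-5.
Putting it together: 3,5-dibromoheptanoic acid.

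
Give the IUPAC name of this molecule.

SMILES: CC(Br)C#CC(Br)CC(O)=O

3,6-dibromohept-4-ynoic acid

Counting along the main chain through the –COOH group and the multiple bond gives 7 carbons: the parent is heptane.
The highest-priority functional group is a carboxylic acid (terminal –COOH), so the name ends in -oic acid.
There is one C≡C triple bond, indicated by the ending -yne.
The numbering direction is chosen so that the carboxylic acid carbon is C-1 by definition.
This places the triple bond between C-4 and C-5; bromo groups at C-3 and C-6.
The name is 3,6-dibromohept-4-ynoic acid.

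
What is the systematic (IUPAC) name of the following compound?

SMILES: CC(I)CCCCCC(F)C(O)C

3-fluoro-9-iododecan-2-ol

Counting along the main chain through the –OH group gives 10 carbons: the parent is decane.
An alcohol (–OH) is the principal characteristic group, giving the suffix -ol.
Number the chain so that numbering from this end puts the hydroxyl group at C-2 rather than C-9.
With this numbering: the hydroxyl at C-2; a fluoro group at C-3; an iodo group at C-9.
Substituent prefixes are cited in alphabetical order (multiplying prefixes like di-/tri- are ignored for ordering).
Assembling the pieces gives 3-fluoro-9-iododecan-2-ol.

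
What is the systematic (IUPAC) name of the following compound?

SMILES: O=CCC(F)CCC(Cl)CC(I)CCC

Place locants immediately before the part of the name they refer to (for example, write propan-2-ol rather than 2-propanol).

Counting along the main chain through the –CHO group gives 11 carbons: the parent is undecane.
An aldehyde (terminal –CHO) is the principal characteristic group, giving the suffix -al.
Number the chain so that the aldehyde carbon is C-1 by definition.
That gives a chloro group at C-6; a fluoro group at C-3; an iodo group at C-8.
Substituent prefixes are cited in alphabetical order (multiplying prefixes like di-/tri- are ignored for ordering).
Putting it together: 6-chloro-3-fluoro-8-iodoundecanal.

6-chloro-3-fluoro-8-iodoundecanal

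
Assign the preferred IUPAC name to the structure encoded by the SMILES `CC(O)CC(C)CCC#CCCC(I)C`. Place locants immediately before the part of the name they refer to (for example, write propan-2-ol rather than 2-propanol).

Counting along the main chain through the –OH group and the multiple bond gives 12 carbons: the parent is dodecane.
The highest-priority functional group is an alcohol (–OH), so the name ends in -ol.
The chain contains a C≡C triple bond, so the unsaturation ending is -yne.
The numbering direction is chosen so that numbering from this end puts the hydroxyl group at C-2 rather than C-11.
This places the hydroxyl at C-2; the triple bond between C-7 and C-8; an iodo group at C-11; a methyl group at C-4.
Prefixes are listed alphabetically: iodo, methyl.
Putting it together: 11-iodo-4-methyldodec-7-yn-2-ol.

11-iodo-4-methyldodec-7-yn-2-ol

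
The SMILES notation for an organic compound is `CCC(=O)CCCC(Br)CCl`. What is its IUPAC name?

7-bromo-8-chlorooctan-3-one

Counting along the main chain through the carbonyl gives 8 carbons: the parent is octane.
The principal characteristic group is a ketone (C=O on an internal carbon), named with the suffix -one.
The numbering direction is chosen so that numbering from this end puts the carbonyl group at C-3 rather than C-6.
With this numbering: the carbonyl at C-3; a bromo group at C-7; a chloro group at C-8.
Substituent prefixes are cited in alphabetical order (multiplying prefixes like di-/tri- are ignored for ordering).
Putting it together: 7-bromo-8-chlorooctan-3-one.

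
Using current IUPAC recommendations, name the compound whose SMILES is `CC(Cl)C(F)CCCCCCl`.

1,7-dichloro-6-fluorooctane

The longest carbon chain is 8 atoms: the parent is octane.
Number the chain so that the substituent locant set {1,6,7} is lower than {2,3,8} at the first point of difference.
That gives chloro groups at C-1 and C-7; a fluoro group at C-6.
The substituents are ordered alphabetically, ignoring any di-/tri- multipliers.
Putting it together: 1,7-dichloro-6-fluorooctane.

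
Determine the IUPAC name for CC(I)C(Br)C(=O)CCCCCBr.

3,9-dibromo-2-iodononan-4-one

The longest chain bearing the carbonyl is 9 carbons long (nonane).
The principal characteristic group is a ketone (C=O on an internal carbon), named with the suffix -one.
Choose the numbering such that numbering from this end puts the carbonyl group at C-4 rather than C-6.
That gives the carbonyl at C-4; bromo groups at C-3 and C-9; an iodo group at C-2.
The substituents are ordered alphabetically, ignoring any di-/tri- multipliers.
Assembling the pieces gives 3,9-dibromo-2-iodononan-4-one.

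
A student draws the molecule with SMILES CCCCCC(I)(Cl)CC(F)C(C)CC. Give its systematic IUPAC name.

The parent chain contains 11 carbons (undecane).
The numbering direction is chosen so that the substituent locant set {3,4,6,6} is lower than {6,6,8,9} at the first point of difference.
That gives a chloro group at C-6; a fluoro group at C-4; an iodo group at C-6; a methyl group at C-3.
Prefixes are listed alphabetically: chloro, fluoro, iodo, methyl.
Assembling the pieces gives 6-chloro-4-fluoro-6-iodo-3-methylundecane.

6-chloro-4-fluoro-6-iodo-3-methylundecane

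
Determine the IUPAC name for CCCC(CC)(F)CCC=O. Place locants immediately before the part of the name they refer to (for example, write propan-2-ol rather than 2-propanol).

4-ethyl-4-fluoroheptanal

Counting along the main chain through the –CHO group gives 7 carbons: the parent is heptane.
The principal characteristic group is an aldehyde (terminal –CHO), named with the suffix -al.
The numbering direction is chosen so that the aldehyde carbon is C-1 by definition.
With this numbering: an ethyl group at C-4; a fluoro group at C-4.
Substituent prefixes are cited in alphabetical order (multiplying prefixes like di-/tri- are ignored for ordering).
Assembling the pieces gives 4-ethyl-4-fluoroheptanal.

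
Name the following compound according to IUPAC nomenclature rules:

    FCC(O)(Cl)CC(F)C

The longest chain bearing the –OH group is 5 carbons long (pentane).
The principal characteristic group is an alcohol (–OH), named with the suffix -ol.
Choose the numbering such that numbering from this end puts the hydroxyl group at C-2 rather than C-4.
That gives the hydroxyl at C-2; a chloro group at C-2; fluoro groups at C-1 and C-4.
The substituents are ordered alphabetically, ignoring any di-/tri- multipliers.
Putting it together: 2-chloro-1,4-difluoropentan-2-ol.

2-chloro-1,4-difluoropentan-2-ol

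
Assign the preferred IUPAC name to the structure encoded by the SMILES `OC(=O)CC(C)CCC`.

The longest chain bearing the –COOH group is 6 carbons long (hexane).
The highest-priority functional group is a carboxylic acid (terminal –COOH), so the name ends in -oic acid.
The numbering direction is chosen so that the carboxylic acid carbon is C-1 by definition.
This places a methyl group at C-3.
Assembling the pieces gives 3-methylhexanoic acid.

3-methylhexanoic acid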